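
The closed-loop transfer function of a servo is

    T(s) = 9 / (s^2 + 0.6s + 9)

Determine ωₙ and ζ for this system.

Compare the denominator to the standard form s^2 + 2ζωₙs + ωₙ².
ωₙ² = 9, so ωₙ = 3 rad/s.
2ζωₙ = 0.6, so ζ = 0.6/(2·3) = 0.1.
With ζ = 0.1 the response is underdamped.

ωₙ = 3 rad/s, ζ = 0.1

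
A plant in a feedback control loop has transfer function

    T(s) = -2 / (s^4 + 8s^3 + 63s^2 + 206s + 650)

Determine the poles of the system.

The poles are the roots of the denominator s^4 + 8s^3 + 63s^2 + 206s + 650 = 0.
No real roots exist; factor into two real quadratics: (s^2 + 2s + 26)(s^2 + 6s + 25) = 0.
Each quadratic gives a conjugate pair via the quadratic formula.

s = -1 + 5j, -1 - 5j, -3 + 4j, -3 - 4j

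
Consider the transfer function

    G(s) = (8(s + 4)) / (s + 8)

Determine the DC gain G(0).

Set s = 0: G(0) = (32) / (8) = 4.

G(0) = 4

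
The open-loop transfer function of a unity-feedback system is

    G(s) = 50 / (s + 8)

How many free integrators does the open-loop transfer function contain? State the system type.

Type 0

The denominator has no factor of s at the origin — no free integrator — so this is a Type 0 system.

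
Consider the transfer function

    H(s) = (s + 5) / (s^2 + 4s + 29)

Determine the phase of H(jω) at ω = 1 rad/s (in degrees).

∠H(j1) ≈ 3.180°

At s = j1: numerator = 5 + j1, denominator = 28 + j4.
∠H = ∠num − ∠den = 11.310° − (8.1301°) = 3.180°.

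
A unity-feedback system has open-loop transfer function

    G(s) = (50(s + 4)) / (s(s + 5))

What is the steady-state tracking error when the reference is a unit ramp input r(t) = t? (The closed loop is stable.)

G(s) has one pole at the origin.
This is a Type 1 system. Kv = lim_{s→0} s·G(s) = 200/5 = 40.
e_ss = 1/Kv = 1/(40) = 1/40 ≈ 0.02500.

e_ss = 0.02500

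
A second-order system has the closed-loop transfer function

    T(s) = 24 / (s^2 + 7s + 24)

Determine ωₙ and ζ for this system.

ωₙ ≈ 4.899 rad/s, ζ ≈ 0.7144

Compare the denominator to the standard form s^2 + 2ζωₙs + ωₙ².
ωₙ² = 24, so ωₙ = √24 ≈ 4.899 rad/s.
2ζωₙ = 7, so ζ = 7/(2·√24) ≈ 0.7144.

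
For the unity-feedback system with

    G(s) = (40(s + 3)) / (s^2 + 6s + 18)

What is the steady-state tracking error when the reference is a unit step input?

G(s) has no poles at the origin.
This is a Type 0 system. Kp = lim_{s→0} G(s) = 120/18 = 20/3.
e_ss = 1/(1 + Kp) = 1/(1 + 20/3) = 3/23 ≈ 0.1304.

e_ss = 0.1304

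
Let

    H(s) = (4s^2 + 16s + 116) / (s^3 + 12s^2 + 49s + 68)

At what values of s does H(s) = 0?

Set the numerator to zero: 4s^2 + 16s + 116 = 0, i.e. 4·(s^2 + 4s + 29) = 0.
Factoring: (s^2 + 4s + 29) = 0.

s = -2 + 5j, -2 - 5j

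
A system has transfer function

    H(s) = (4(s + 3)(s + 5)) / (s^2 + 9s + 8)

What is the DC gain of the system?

H(0) = 15/2 ≈ 7.500

Set s = 0: H(0) = (60) / (8) = 15/2.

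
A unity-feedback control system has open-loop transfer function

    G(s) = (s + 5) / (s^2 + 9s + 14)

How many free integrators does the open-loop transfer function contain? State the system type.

Type 0

The denominator has no factor of s at the origin — no free integrator — so this is a Type 0 system.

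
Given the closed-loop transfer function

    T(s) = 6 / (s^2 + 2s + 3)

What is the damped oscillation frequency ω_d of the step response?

ω_d ≈ 1.414 rad/s

Comparing s^2 + 2s + 3 to s^2 + 2ζωₙs + ωₙ²: ωₙ = √3 ≈ 1.732 rad/s and ζ = 2/(2·√3) ≈ 0.5774.
ζωₙ = 2/2 = 1, so ω_d = ωₙ√(1−ζ²) = √(ωₙ² − (ζωₙ)²) = √(3 − 1²) = √2 ≈ 1.414 rad/s.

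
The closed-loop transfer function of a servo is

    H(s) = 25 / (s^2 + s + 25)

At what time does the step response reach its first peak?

t_p ≈ 0.6315 s

Comparing s^2 + s + 25 to s^2 + 2ζωₙs + ωₙ²: ωₙ = 5 rad/s and ζ = 1/(2·5) = 0.1.
ζωₙ = 1/2 = 0.5, so ω_d = ωₙ√(1−ζ²) = √(ωₙ² − (ζωₙ)²) = √(25 − 0.5²) = √24.75 ≈ 4.975 rad/s.
t_p = π/ω_d = π/4.975 ≈ 0.6315 s.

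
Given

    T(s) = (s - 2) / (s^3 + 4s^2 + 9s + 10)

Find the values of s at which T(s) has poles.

s = -1 ± 2j, -2

The poles are the roots of the denominator s^3 + 4s^2 + 9s + 10 = 0.
Trying s = -2: the polynomial evaluates to 0, so (s + 2) is a factor.
Dividing out leaves s^2 + 2s + 5 = 0.
The quadratic formula then gives s = -1 ± 2j.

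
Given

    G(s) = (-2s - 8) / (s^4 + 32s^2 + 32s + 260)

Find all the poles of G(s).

s = 1 ± 5j, -1 ± 3j

The poles are the roots of the denominator s^4 + 32s^2 + 32s + 260 = 0.
No real roots exist; factor into two real quadratics: (s^2 - 2s + 26)(s^2 + 2s + 10) = 0.
Each quadratic gives a conjugate pair via the quadratic formula.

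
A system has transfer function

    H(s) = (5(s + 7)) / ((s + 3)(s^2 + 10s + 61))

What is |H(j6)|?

|H(j6)| ≈ 0.1057

Substitute s = j6: numerator = 35 + j30, denominator = -285 + j330.
|H(j6)| = |35 + j30| / |-285 + j330| = 46.098 / 436.03 ≈ 0.1057.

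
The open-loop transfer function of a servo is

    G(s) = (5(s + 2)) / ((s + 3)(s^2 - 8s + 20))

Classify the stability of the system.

unstable

The poles can be read from the denominator factors: s = -3, 4 ± 2j.
Since the pole(s) at s = 4 ± 2j lie in the right half-plane, the system is unstable.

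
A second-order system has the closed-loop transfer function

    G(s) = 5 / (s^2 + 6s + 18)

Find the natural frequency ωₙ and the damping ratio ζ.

Compare the denominator to the standard form s^2 + 2ζωₙs + ωₙ².
ωₙ² = 18, so ωₙ = √18 ≈ 4.243 rad/s.
2ζωₙ = 6, so ζ = 6/(2·√18) ≈ 0.7071.
With ζ = 0.7071 the response is underdamped.

ωₙ ≈ 4.243 rad/s, ζ ≈ 0.7071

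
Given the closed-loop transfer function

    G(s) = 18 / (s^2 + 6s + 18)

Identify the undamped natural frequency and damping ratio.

ωₙ ≈ 4.243 rad/s, ζ ≈ 0.7071

Compare the denominator to the standard form s^2 + 2ζωₙs + ωₙ².
ωₙ² = 18, so ωₙ = √18 ≈ 4.243 rad/s.
2ζωₙ = 6, so ζ = 6/(2·√18) ≈ 0.7071.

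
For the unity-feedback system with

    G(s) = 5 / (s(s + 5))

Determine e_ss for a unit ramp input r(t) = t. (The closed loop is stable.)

e_ss = 1

G(s) has one pole at the origin.
This is a Type 1 system. Kv = lim_{s→0} s·G(s) = 5/5 = 1.
e_ss = 1/Kv = 1/(1) = 1.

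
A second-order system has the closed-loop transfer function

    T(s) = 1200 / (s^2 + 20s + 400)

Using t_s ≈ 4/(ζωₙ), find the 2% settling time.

t_s ≈ 0.4000 s

Comparing s^2 + 20s + 400 to s^2 + 2ζωₙs + ωₙ²: ωₙ = 20 rad/s and ζ = 20/(2·20) = 0.5.
ζωₙ = 20/2 = 10, so t_s ≈ 4/(ζωₙ) = 4/10 = 0.4000 s.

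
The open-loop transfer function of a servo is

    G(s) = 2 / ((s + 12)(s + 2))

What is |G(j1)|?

|G(j1)| ≈ 0.07428

Substitute s = j1: numerator = 2, denominator = 23 + j14.
|G(j1)| = |2| / |23 + j14| = 2 / 26.926 ≈ 0.07428.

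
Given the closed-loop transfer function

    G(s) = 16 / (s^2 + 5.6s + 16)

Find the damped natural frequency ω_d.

ω_d ≈ 2.857 rad/s

Comparing s^2 + 5.6s + 16 to s^2 + 2ζωₙs + ωₙ²: ωₙ = 4 rad/s and ζ = 5.6/(2·4) = 0.7.
ζωₙ = 5.6/2 = 2.8, so ω_d = ωₙ√(1−ζ²) = √(ωₙ² − (ζωₙ)²) = √(16 − 2.8²) = √8.16 ≈ 2.857 rad/s.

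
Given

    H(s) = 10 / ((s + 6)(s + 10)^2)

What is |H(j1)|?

Substitute s = j1: numerator = 10, denominator = 574 + j219.
|H(j1)| = |10| / |574 + j219| = 10 / 614.36 ≈ 0.01628.

|H(j1)| ≈ 0.01628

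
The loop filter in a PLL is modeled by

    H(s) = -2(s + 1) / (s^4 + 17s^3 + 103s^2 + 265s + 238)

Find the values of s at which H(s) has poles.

s = -7, -4 ± j, -2

The poles are the roots of the denominator s^4 + 17s^3 + 103s^2 + 265s + 238 = 0.
Trying s = -7: the polynomial evaluates to 0, so (s + 7) is a factor.
Dividing out leaves s^3 + 10s^2 + 33s + 34 = 0.
This factors further as (s^2 + 8s + 17)(s + 2) = 0.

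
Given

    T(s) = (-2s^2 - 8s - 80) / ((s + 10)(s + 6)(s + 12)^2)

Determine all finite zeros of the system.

s = -2 ± 6j

Set the numerator to zero: -2s^2 - 8s - 80 = 0, i.e. -2·(s^2 + 4s + 40) = 0.
Factoring: (s^2 + 4s + 40) = 0.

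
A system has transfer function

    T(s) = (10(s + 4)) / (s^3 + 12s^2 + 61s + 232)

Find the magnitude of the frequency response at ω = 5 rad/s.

Substitute s = j5: numerator = 40 + j50, denominator = -68 + j180.
|T(j5)| = |40 + j50| / |-68 + j180| = 64.031 / 192.42 ≈ 0.3328.

|T(j5)| ≈ 0.3328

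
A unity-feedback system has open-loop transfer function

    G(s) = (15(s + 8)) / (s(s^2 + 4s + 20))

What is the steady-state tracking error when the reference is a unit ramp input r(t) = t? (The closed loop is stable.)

e_ss = 0.1667

G(s) has one pole at the origin.
This is a Type 1 system. Kv = lim_{s→0} s·G(s) = 120/20 = 6.
e_ss = 1/Kv = 1/(6) = 1/6 ≈ 0.1667.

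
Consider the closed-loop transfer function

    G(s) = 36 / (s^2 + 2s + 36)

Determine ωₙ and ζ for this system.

ωₙ = 6 rad/s, ζ ≈ 0.1667

Compare the denominator to the standard form s^2 + 2ζωₙs + ωₙ².
ωₙ² = 36, so ωₙ = 6 rad/s.
2ζωₙ = 2, so ζ = 2/(2·6) ≈ 0.1667.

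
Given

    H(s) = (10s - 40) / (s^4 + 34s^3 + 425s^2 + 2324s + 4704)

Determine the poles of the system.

The poles are the roots of the denominator s^4 + 34s^3 + 425s^2 + 2324s + 4704 = 0.
Trying s = -7: the polynomial evaluates to 0, so (s + 7) is a factor.
Dividing out leaves s^3 + 27s^2 + 236s + 672 = 0.
This factors further as (s + 7)(s + 12)(s + 8) = 0.

s = -7, -7, -12, -8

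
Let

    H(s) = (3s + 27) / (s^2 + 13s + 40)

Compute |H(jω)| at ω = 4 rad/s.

Substitute s = j4: numerator = 27 + j12, denominator = 24 + j52.
|H(j4)| = |27 + j12| / |24 + j52| = 29.547 / 57.271 ≈ 0.5159.

|H(j4)| ≈ 0.5159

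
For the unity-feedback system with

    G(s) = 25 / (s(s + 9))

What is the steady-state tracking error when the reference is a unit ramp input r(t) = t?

G(s) has one pole at the origin.
This is a Type 1 system. Kv = lim_{s→0} s·G(s) = 25/9.
e_ss = 1/Kv = 1/(25/9) = 9/25 ≈ 0.3600.

e_ss = 0.3600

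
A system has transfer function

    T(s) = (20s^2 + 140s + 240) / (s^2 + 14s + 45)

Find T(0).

Set s = 0: T(0) = (240) / (45) = 16/3.

T(0) = 16/3 ≈ 5.333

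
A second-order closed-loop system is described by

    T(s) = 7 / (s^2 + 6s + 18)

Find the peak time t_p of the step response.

t_p ≈ 1.047 s

Comparing s^2 + 6s + 18 to s^2 + 2ζωₙs + ωₙ²: ωₙ = √18 ≈ 4.243 rad/s and ζ = 6/(2·√18) ≈ 0.7071.
ζωₙ = 6/2 = 3, so ω_d = ωₙ√(1−ζ²) = √(ωₙ² − (ζωₙ)²) = √(18 − 3²) = √9 = 3 rad/s.
t_p = π/ω_d = π/3 ≈ 1.047 s.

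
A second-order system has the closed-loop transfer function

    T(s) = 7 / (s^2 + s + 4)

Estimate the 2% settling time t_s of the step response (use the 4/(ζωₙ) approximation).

t_s ≈ 8 s

Comparing s^2 + s + 4 to s^2 + 2ζωₙs + ωₙ²: ωₙ = 2 rad/s and ζ = 1/(2·2) = 0.25.
ζωₙ = 1/2 = 0.5, so t_s ≈ 4/(ζωₙ) = 4/0.5 = 8 s.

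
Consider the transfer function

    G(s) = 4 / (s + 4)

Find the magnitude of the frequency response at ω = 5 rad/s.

|G(j5)| ≈ 0.6247

Substitute s = j5: numerator = 4, denominator = 4 + j5.
|G(j5)| = |4| / |4 + j5| = 4 / 6.4031 ≈ 0.6247.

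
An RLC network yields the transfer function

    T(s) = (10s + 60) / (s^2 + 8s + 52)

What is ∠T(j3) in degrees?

∠T(j3) ≈ -2.603°

At s = j3: numerator = 60 + j30, denominator = 43 + j24.
∠T = ∠num − ∠den = 26.565° − (29.168°) = -2.603°.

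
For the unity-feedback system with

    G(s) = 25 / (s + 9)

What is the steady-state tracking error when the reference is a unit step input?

e_ss = 0.2647

G(s) has no poles at the origin.
This is a Type 0 system. Kp = lim_{s→0} G(s) = 25/9.
e_ss = 1/(1 + Kp) = 1/(1 + 25/9) = 9/34 ≈ 0.2647.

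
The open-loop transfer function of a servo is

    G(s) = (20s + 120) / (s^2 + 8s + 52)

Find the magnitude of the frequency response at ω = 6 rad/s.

|G(j6)| ≈ 3.354

Substitute s = j6: numerator = 120 + j120, denominator = 16 + j48.
|G(j6)| = |120 + j120| / |16 + j48| = 169.71 / 50.596 ≈ 3.354.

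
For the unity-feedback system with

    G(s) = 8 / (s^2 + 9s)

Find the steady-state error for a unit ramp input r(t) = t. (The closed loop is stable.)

e_ss = 1.125

G(s) has one pole at the origin.
This is a Type 1 system. Kv = lim_{s→0} s·G(s) = 8/9.
e_ss = 1/Kv = 1/(8/9) = 9/8 ≈ 1.125.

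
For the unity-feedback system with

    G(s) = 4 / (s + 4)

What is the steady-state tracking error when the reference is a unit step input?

G(s) has no poles at the origin.
This is a Type 0 system. Kp = lim_{s→0} G(s) = 4/4 = 1.
e_ss = 1/(1 + Kp) = 1/(1 + 1) = 1/2 ≈ 0.5000.

e_ss = 0.5000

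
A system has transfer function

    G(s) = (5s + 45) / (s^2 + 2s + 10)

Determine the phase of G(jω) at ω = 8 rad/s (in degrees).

At s = j8: numerator = 45 + j40, denominator = -54 + j16.
∠G = ∠num − ∠den = 41.634° − (163.50°) = -121.9°.

∠G(j8) ≈ -121.9°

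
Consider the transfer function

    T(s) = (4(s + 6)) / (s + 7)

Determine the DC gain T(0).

T(0) = 24/7 ≈ 3.429

At s = 0 each factor (s + a) contributes a and each (s^2 + bs + c) contributes c.
T(0) = 4·(6) / ((7)) = 24/7 = 24/7.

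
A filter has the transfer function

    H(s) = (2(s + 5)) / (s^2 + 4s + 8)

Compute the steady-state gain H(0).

At s = 0 each factor (s + a) contributes a and each (s^2 + bs + c) contributes c.
H(0) = 2·(5) / ((8)) = 10/8 = 5/4.

H(0) = 5/4 ≈ 1.250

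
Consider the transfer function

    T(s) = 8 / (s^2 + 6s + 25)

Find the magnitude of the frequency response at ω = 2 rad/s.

|T(j2)| ≈ 0.3308

Substitute s = j2: numerator = 8, denominator = 21 + j12.
|T(j2)| = |8| / |21 + j12| = 8 / 24.187 ≈ 0.3308.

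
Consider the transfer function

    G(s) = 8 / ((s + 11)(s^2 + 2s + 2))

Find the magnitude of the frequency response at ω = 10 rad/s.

|G(j10)| ≈ 0.005380

Substitute s = j10: numerator = 8, denominator = -1278 - j760.
|G(j10)| = |8| / |-1278 - j760| = 8 / 1486.9 ≈ 0.005380.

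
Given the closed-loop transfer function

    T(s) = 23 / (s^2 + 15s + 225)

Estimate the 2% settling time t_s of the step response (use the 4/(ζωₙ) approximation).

t_s ≈ 0.5333 s

Comparing s^2 + 15s + 225 to s^2 + 2ζωₙs + ωₙ²: ωₙ = 15 rad/s and ζ = 15/(2·15) = 0.5.
ζωₙ = 15/2 = 7.5, so t_s ≈ 4/(ζωₙ) = 4/7.5 ≈ 0.5333 s.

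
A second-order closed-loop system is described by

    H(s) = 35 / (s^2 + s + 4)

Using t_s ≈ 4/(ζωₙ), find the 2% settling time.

Comparing s^2 + s + 4 to s^2 + 2ζωₙs + ωₙ²: ωₙ = 2 rad/s and ζ = 1/(2·2) = 0.25.
ζωₙ = 1/2 = 0.5, so t_s ≈ 4/(ζωₙ) = 4/0.5 = 8 s.

t_s ≈ 8 s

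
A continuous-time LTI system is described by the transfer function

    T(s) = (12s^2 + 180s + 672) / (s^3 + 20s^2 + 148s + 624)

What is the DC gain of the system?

T(0) = 14/13 ≈ 1.077

Set s = 0: T(0) = (672) / (624) = 14/13.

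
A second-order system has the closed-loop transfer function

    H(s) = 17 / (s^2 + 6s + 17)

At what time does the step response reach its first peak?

Comparing s^2 + 6s + 17 to s^2 + 2ζωₙs + ωₙ²: ωₙ = √17 ≈ 4.123 rad/s and ζ = 6/(2·√17) ≈ 0.7276.
ζωₙ = 6/2 = 3, so ω_d = ωₙ√(1−ζ²) = √(ωₙ² − (ζωₙ)²) = √(17 − 3²) = √8 ≈ 2.828 rad/s.
t_p = π/ω_d = π/2.828 ≈ 1.111 s.

t_p ≈ 1.111 s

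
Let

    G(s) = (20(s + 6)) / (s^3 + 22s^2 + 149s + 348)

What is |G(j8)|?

|G(j8)| ≈ 0.1588

Substitute s = j8: numerator = 120 + j160, denominator = -1060 + j680.
|G(j8)| = |120 + j160| / |-1060 + j680| = 200 / 1259.4 ≈ 0.1588.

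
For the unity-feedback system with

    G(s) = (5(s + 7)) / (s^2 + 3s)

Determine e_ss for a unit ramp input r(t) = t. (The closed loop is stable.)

G(s) has one pole at the origin.
This is a Type 1 system. Kv = lim_{s→0} s·G(s) = 35/3.
e_ss = 1/Kv = 1/(35/3) = 3/35 ≈ 0.08571.

e_ss = 0.08571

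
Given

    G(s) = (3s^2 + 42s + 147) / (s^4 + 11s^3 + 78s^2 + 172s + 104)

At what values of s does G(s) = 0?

s = -7, -7

Set the numerator to zero: 3s^2 + 42s + 147 = 0, i.e. 3·(s^2 + 14s + 49) = 0.
Factoring: (s + 7)^2 = 0.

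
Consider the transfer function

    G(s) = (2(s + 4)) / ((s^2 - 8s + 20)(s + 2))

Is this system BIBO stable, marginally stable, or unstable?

The poles can be read from the denominator factors: s = 4 ± 2j, -2.
Since the pole(s) at s = 4 ± 2j lie in the right half-plane, the system is unstable.

unstable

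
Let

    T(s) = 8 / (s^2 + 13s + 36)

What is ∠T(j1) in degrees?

At s = j1: numerator = 8, denominator = 35 + j13.
∠T = ∠num − ∠den = 0° − (20.376°) = -20.38°.

∠T(j1) ≈ -20.38°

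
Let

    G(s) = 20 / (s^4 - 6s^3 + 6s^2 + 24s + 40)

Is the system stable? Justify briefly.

The denominator s^4 - 6s^3 + 6s^2 + 24s + 40 factors as (s^2 + 2s + 2)(s^2 - 8s + 20), giving poles at s = -1 ± j, 4 ± 2j.
Since the pole(s) at s = 4 + 2j, 4 - 2j lie in the right half-plane, the system is unstable.

unstable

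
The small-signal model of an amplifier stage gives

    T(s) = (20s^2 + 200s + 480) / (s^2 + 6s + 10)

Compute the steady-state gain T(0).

Set s = 0: T(0) = (480) / (10) = 48.

T(0) = 48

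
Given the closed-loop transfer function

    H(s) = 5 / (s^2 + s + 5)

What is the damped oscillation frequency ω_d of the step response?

ω_d ≈ 2.179 rad/s

Comparing s^2 + s + 5 to s^2 + 2ζωₙs + ωₙ²: ωₙ = √5 ≈ 2.236 rad/s and ζ = 1/(2·√5) ≈ 0.2236.
ζωₙ = 1/2 = 0.5, so ω_d = ωₙ√(1−ζ²) = √(ωₙ² − (ζωₙ)²) = √(5 − 0.5²) = √4.75 ≈ 2.179 rad/s.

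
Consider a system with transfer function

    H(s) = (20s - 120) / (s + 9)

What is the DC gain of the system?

Set s = 0: H(0) = (-120) / (9) = -40/3.

H(0) = -40/3 ≈ -13.33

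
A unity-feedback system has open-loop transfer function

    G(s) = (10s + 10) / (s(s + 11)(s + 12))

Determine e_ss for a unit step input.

G(s) has one pole at the origin.
This is a Type 1 system; for a step input the steady-state error is zero.

e_ss = 0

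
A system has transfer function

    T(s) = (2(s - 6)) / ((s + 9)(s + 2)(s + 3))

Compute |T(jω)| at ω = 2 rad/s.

|T(j2)| ≈ 0.1345

Substitute s = j2: numerator = -12 + j4, denominator = -2 + j94.
|T(j2)| = |-12 + j4| / |-2 + j94| = 12.649 / 94.021 ≈ 0.1345.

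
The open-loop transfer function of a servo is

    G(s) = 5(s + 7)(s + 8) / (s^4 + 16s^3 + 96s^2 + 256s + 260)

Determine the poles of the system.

The poles are the roots of the denominator s^4 + 16s^3 + 96s^2 + 256s + 260 = 0.
No real roots exist; factor into two real quadratics: (s^2 + 10s + 26)(s^2 + 6s + 10) = 0.
Each quadratic gives a conjugate pair via the quadratic formula.

s = -5 ± j, -3 ± j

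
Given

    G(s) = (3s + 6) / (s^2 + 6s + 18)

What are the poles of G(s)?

The poles are the roots of the denominator s^2 + 6s + 18 = 0.
Using the quadratic formula: s = (-6 ± √(-36))/2 = -3 ± 3j.

s = -3 + 3j, -3 - 3j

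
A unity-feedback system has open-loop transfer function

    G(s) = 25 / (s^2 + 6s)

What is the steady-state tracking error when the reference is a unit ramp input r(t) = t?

e_ss = 0.2400

G(s) has one pole at the origin.
This is a Type 1 system. Kv = lim_{s→0} s·G(s) = 25/6.
e_ss = 1/Kv = 1/(25/6) = 6/25 ≈ 0.2400.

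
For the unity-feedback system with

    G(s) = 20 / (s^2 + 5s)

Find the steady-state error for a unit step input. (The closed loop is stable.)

G(s) has one pole at the origin.
This is a Type 1 system; for a step input the steady-state error is zero.

e_ss = 0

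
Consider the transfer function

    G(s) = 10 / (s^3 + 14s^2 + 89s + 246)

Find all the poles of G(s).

s = -4 ± 5j, -6

The poles are the roots of the denominator s^3 + 14s^2 + 89s + 246 = 0.
Trying s = -6: the polynomial evaluates to 0, so (s + 6) is a factor.
Dividing out leaves s^2 + 8s + 41 = 0.
The quadratic formula then gives s = -4 ± 5j.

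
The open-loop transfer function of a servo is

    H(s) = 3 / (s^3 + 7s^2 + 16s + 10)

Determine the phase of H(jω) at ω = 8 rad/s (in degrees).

∠H(j8) ≈ 138.8°

At s = j8: numerator = 3, denominator = -438 - j384.
∠H = ∠num − ∠den = 0° − (-138.76°) = 138.8°.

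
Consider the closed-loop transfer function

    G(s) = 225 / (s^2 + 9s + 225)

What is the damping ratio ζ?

Compare the denominator to the standard form s^2 + 2ζωₙs + ωₙ².
ωₙ² = 225, so ωₙ = 15 rad/s.
2ζωₙ = 9, so ζ = 9/(2·15) = 0.3.
With ζ = 0.3 the response is underdamped.

ζ = 0.3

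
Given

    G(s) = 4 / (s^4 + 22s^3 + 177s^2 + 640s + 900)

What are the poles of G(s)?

The poles are the roots of the denominator s^4 + 22s^3 + 177s^2 + 640s + 900 = 0.
Trying s = -5: the polynomial evaluates to 0, so (s + 5) is a factor.
Dividing out leaves s^3 + 17s^2 + 92s + 180 = 0.
This factors further as (s^2 + 8s + 20)(s + 9) = 0.

s = -4 + 2j, -4 - 2j, -5, -9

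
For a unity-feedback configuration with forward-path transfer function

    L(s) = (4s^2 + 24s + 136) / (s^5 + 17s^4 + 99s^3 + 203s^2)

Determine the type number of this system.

Type 2

Factor s from the denominator: s^5 + 17s^4 + 99s^3 + 203s^2 = s^2·(s^3 + 17s^2 + 99s + 203).
There are 2 poles at the origin, so the system is Type 2.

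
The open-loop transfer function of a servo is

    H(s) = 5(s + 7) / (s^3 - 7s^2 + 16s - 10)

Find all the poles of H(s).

s = 3 + j, 3 - j, 1

The poles are the roots of the denominator s^3 - 7s^2 + 16s - 10 = 0.
Trying s = 1: the polynomial evaluates to 0, so (s - 1) is a factor.
Dividing out leaves s^2 - 6s + 10 = 0.
The quadratic formula then gives s = 3 ± 1j.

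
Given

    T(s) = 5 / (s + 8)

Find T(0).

T(0) = 5/8 ≈ 0.6250

Set s = 0: T(0) = (5) / (8) = 5/8.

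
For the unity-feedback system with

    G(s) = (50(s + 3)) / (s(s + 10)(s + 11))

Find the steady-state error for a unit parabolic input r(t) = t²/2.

G(s) has one pole at the origin.
This is a Type 1 system; Ka = lim_{s→0} s^2·G(s) = 0, so the steady-state error for a parabola input is infinite.

e_ss = ∞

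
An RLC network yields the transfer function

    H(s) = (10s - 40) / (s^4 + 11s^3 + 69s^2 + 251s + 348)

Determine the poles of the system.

s = -3, -4, -2 ± 5j

The poles are the roots of the denominator s^4 + 11s^3 + 69s^2 + 251s + 348 = 0.
Trying s = -3: the polynomial evaluates to 0, so (s + 3) is a factor.
Dividing out leaves s^3 + 8s^2 + 45s + 116 = 0.
This factors further as (s + 4)(s^2 + 4s + 29) = 0.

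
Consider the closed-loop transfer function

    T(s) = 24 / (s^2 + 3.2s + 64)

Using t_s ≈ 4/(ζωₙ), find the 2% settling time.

t_s ≈ 2.500 s

Comparing s^2 + 3.2s + 64 to s^2 + 2ζωₙs + ωₙ²: ωₙ = 8 rad/s and ζ = 3.2/(2·8) = 0.2.
ζωₙ = 3.2/2 = 1.6, so t_s ≈ 4/(ζωₙ) = 4/1.6 = 2.500 s.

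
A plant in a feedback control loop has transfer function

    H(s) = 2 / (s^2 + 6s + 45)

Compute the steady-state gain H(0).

H(0) = 2/45 ≈ 0.04444

Set s = 0: H(0) = (2) / (45) = 2/45.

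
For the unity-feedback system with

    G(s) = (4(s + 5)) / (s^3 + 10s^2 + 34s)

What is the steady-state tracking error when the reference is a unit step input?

e_ss = 0

G(s) has one pole at the origin.
This is a Type 1 system; for a step input the steady-state error is zero.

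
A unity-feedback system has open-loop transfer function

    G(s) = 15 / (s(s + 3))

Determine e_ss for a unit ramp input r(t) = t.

G(s) has one pole at the origin.
This is a Type 1 system. Kv = lim_{s→0} s·G(s) = 15/3 = 5.
e_ss = 1/Kv = 1/(5) = 1/5 ≈ 0.2000.

e_ss = 0.2000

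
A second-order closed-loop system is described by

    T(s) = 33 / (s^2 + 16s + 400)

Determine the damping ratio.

ζ = 0.4

Compare the denominator to the standard form s^2 + 2ζωₙs + ωₙ².
ωₙ² = 400, so ωₙ = 20 rad/s.
2ζωₙ = 16, so ζ = 16/(2·20) = 0.4.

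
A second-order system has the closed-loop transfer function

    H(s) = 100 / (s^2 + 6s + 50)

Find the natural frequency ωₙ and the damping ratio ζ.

Compare the denominator to the standard form s^2 + 2ζωₙs + ωₙ².
ωₙ² = 50, so ωₙ = √50 ≈ 7.071 rad/s.
2ζωₙ = 6, so ζ = 6/(2·√50) ≈ 0.4243.

ωₙ ≈ 7.071 rad/s, ζ ≈ 0.4243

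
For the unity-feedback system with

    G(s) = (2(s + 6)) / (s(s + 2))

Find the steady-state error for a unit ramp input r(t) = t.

G(s) has one pole at the origin.
This is a Type 1 system. Kv = lim_{s→0} s·G(s) = 12/2 = 6.
e_ss = 1/Kv = 1/(6) = 1/6 ≈ 0.1667.

e_ss = 0.1667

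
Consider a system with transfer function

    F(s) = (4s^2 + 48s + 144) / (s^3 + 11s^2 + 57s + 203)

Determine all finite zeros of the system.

s = -6, -6

Set the numerator to zero: 4s^2 + 48s + 144 = 0, i.e. 4·(s^2 + 12s + 36) = 0.
Factoring: (s + 6)^2 = 0.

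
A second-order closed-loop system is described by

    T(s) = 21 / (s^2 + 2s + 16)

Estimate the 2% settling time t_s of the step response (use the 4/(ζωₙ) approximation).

Comparing s^2 + 2s + 16 to s^2 + 2ζωₙs + ωₙ²: ωₙ = 4 rad/s and ζ = 2/(2·4) = 0.25.
ζωₙ = 2/2 = 1, so t_s ≈ 4/(ζωₙ) = 4/1 = 4 s.

t_s ≈ 4 s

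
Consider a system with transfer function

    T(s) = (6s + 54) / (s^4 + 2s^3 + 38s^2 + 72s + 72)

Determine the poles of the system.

s = 6j, -6j, -1 + j, -1 - j

The poles are the roots of the denominator s^4 + 2s^3 + 38s^2 + 72s + 72 = 0.
No real roots exist; factor into two real quadratics: (s^2 + 36)(s^2 + 2s + 2) = 0.
Each quadratic gives a conjugate pair via the quadratic formula.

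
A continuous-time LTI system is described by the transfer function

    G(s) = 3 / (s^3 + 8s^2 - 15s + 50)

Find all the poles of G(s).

s = 1 ± 2j, -10

The poles are the roots of the denominator s^3 + 8s^2 - 15s + 50 = 0.
Trying s = -10: the polynomial evaluates to 0, so (s + 10) is a factor.
Dividing out leaves s^2 - 2s + 5 = 0.
The quadratic formula then gives s = 1 ± 2j.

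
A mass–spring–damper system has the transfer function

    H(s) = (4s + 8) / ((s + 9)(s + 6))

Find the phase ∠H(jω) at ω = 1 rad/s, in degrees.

At s = j1: numerator = 8 + j4, denominator = 53 + j15.
∠H = ∠num − ∠den = 26.565° − (15.803°) = 10.76°.

∠H(j1) ≈ 10.76°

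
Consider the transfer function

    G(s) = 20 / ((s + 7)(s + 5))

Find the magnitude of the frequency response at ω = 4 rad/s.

|G(j4)| ≈ 0.3874

Substitute s = j4: numerator = 20, denominator = 19 + j48.
|G(j4)| = |20| / |19 + j48| = 20 / 51.624 ≈ 0.3874.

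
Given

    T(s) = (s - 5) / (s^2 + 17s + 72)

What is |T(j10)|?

|T(j10)| ≈ 0.06489

Substitute s = j10: numerator = -5 + j10, denominator = -28 + j170.
|T(j10)| = |-5 + j10| / |-28 + j170| = 11.180 / 172.29 ≈ 0.06489.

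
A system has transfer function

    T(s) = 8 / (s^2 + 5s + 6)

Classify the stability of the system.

The denominator s^2 + 5s + 6 factors as (s + 2)(s + 3), giving poles at s = -2, -3.
Since all poles lie strictly in the left half-plane, the system is stable.

stable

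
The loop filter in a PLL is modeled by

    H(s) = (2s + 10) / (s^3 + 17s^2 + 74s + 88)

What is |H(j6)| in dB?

|H(j6)|_dB ≈ -31.3 dB

Substitute s = j6: numerator = 10 + j12, denominator = -524 + j228.
|H(j6)| = |10 + j12| / |-524 + j228| = 15.620 / 571.45 ≈ 0.02733.
In decibels: 20·log₁₀(0.02733) ≈ -31.3 dB.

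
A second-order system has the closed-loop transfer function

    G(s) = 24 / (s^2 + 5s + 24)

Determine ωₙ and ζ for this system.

ωₙ ≈ 4.899 rad/s, ζ ≈ 0.5103

Compare the denominator to the standard form s^2 + 2ζωₙs + ωₙ².
ωₙ² = 24, so ωₙ = √24 ≈ 4.899 rad/s.
2ζωₙ = 5, so ζ = 5/(2·√24) ≈ 0.5103.
With ζ = 0.5103 the response is underdamped.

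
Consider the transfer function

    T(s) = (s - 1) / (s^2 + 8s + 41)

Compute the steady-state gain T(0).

Set s = 0: T(0) = (-1) / (41) = -1/41.

T(0) = -1/41 ≈ -0.02439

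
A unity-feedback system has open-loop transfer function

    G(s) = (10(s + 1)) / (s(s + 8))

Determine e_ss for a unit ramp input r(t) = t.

e_ss = 0.8000

G(s) has one pole at the origin.
This is a Type 1 system. Kv = lim_{s→0} s·G(s) = 10/8 = 5/4.
e_ss = 1/Kv = 1/(5/4) = 4/5 ≈ 0.8000.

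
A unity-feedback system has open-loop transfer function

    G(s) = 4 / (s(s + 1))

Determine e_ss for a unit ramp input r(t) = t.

e_ss = 0.2500

G(s) has one pole at the origin.
This is a Type 1 system. Kv = lim_{s→0} s·G(s) = 4/1.
e_ss = 1/Kv = 1/(4) = 1/4 ≈ 0.2500.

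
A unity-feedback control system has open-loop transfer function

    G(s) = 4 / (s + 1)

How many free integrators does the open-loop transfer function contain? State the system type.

Type 0

The denominator has no factor of s at the origin — no free integrator — so this is a Type 0 system.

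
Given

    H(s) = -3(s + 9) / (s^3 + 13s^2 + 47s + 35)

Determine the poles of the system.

The poles are the roots of the denominator s^3 + 13s^2 + 47s + 35 = 0.
Trying s = -5: the polynomial evaluates to 0, so (s + 5) is a factor.
Dividing out leaves s^2 + 8s + 7 = 0.
Factoring the quadratic: (s + 7)(s + 1) = 0.

s = -5, -7, -1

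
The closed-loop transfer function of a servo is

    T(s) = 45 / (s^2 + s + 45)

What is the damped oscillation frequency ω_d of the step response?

Comparing s^2 + s + 45 to s^2 + 2ζωₙs + ωₙ²: ωₙ = √45 ≈ 6.708 rad/s and ζ = 1/(2·√45) ≈ 0.07454.
ζωₙ = 1/2 = 0.5, so ω_d = ωₙ√(1−ζ²) = √(ωₙ² − (ζωₙ)²) = √(45 − 0.5²) = √44.75 ≈ 6.690 rad/s.

ω_d ≈ 6.690 rad/s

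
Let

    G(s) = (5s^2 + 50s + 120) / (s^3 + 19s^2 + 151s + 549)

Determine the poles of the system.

The poles are the roots of the denominator s^3 + 19s^2 + 151s + 549 = 0.
Trying s = -9: the polynomial evaluates to 0, so (s + 9) is a factor.
Dividing out leaves s^2 + 10s + 61 = 0.
The quadratic formula then gives s = -5 ± 6j.

s = -5 + 6j, -5 - 6j, -9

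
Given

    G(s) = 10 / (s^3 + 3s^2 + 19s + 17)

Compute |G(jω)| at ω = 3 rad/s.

|G(j3)| ≈ 0.3162

Substitute s = j3: numerator = 10, denominator = -10 + j30.
|G(j3)| = |10| / |-10 + j30| = 10 / 31.623 ≈ 0.3162.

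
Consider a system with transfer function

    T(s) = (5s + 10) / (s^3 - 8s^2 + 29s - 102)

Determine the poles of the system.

s = 6, 1 ± 4j

The poles are the roots of the denominator s^3 - 8s^2 + 29s - 102 = 0.
Trying s = 6: the polynomial evaluates to 0, so (s - 6) is a factor.
Dividing out leaves s^2 - 2s + 17 = 0.
The quadratic formula then gives s = 1 ± 4j.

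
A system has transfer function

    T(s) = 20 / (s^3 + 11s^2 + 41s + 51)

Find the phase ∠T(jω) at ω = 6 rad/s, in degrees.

At s = j6: numerator = 20, denominator = -345 + j30.
∠T = ∠num − ∠den = 0° − (175.03°) = -175.0°.

∠T(j6) ≈ -175.0°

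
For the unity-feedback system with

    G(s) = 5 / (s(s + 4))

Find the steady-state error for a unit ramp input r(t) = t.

G(s) has one pole at the origin.
This is a Type 1 system. Kv = lim_{s→0} s·G(s) = 5/4.
e_ss = 1/Kv = 1/(5/4) = 4/5 ≈ 0.8000.

e_ss = 0.8000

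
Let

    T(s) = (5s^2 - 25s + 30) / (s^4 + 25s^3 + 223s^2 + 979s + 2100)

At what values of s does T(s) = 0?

Set the numerator to zero: 5s^2 - 25s + 30 = 0, i.e. 5·(s^2 - 5s + 6) = 0.
Factoring: (s - 3)(s - 2) = 0.

s = 3, 2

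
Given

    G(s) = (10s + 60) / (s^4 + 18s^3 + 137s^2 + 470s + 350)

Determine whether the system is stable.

The denominator s^4 + 18s^3 + 137s^2 + 470s + 350 factors as (s + 1)(s^2 + 10s + 50)(s + 7), giving poles at s = -1, -5 + 5j, -5 - 5j, -7.
Since all poles lie strictly in the left half-plane, the system is stable.

stable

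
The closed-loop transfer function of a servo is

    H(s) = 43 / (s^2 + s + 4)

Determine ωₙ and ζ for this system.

ωₙ = 2 rad/s, ζ = 0.25

Compare the denominator to the standard form s^2 + 2ζωₙs + ωₙ².
ωₙ² = 4, so ωₙ = 2 rad/s.
2ζωₙ = 1, so ζ = 1/(2·2) = 0.25.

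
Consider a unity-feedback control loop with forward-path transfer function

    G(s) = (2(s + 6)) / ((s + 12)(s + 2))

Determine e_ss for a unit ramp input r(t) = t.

G(s) has no poles at the origin.
This is a Type 0 system; Kv = lim_{s→0} s·G(s) = 0, so the steady-state error for a ramp input is infinite.

e_ss = ∞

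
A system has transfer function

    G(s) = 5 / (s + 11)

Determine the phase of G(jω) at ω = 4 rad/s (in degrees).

At s = j4: numerator = 5, denominator = 11 + j4.
∠G = ∠num − ∠den = 0° − (19.983°) = -19.98°.

∠G(j4) ≈ -19.98°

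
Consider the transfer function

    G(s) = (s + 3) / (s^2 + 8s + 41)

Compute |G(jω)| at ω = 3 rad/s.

|G(j3)| ≈ 0.1061

Substitute s = j3: numerator = 3 + j3, denominator = 32 + j24.
|G(j3)| = |3 + j3| / |32 + j24| = 4.2426 / 40 ≈ 0.1061.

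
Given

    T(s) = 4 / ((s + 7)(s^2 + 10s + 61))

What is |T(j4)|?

|T(j4)| ≈ 0.008240

Substitute s = j4: numerator = 4, denominator = 155 + j460.
|T(j4)| = |4| / |155 + j460| = 4 / 485.41 ≈ 0.008240.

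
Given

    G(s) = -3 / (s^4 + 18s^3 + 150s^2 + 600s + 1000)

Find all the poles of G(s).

The poles are the roots of the denominator s^4 + 18s^3 + 150s^2 + 600s + 1000 = 0.
No real roots exist; factor into two real quadratics: (s^2 + 8s + 20)(s^2 + 10s + 50) = 0.
Each quadratic gives a conjugate pair via the quadratic formula.

s = -4 + 2j, -4 - 2j, -5 + 5j, -5 - 5j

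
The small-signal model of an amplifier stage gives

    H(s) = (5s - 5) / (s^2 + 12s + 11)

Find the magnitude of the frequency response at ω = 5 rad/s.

|H(j5)| ≈ 0.4138

Substitute s = j5: numerator = -5 + j25, denominator = -14 + j60.
|H(j5)| = |-5 + j25| / |-14 + j60| = 25.495 / 61.612 ≈ 0.4138.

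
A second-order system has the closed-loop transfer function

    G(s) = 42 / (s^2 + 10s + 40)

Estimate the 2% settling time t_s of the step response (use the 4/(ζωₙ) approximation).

Comparing s^2 + 10s + 40 to s^2 + 2ζωₙs + ωₙ²: ωₙ = √40 ≈ 6.325 rad/s and ζ = 10/(2·√40) ≈ 0.7906.
ζωₙ = 10/2 = 5, so t_s ≈ 4/(ζωₙ) = 4/5 = 0.8000 s.

t_s ≈ 0.8000 s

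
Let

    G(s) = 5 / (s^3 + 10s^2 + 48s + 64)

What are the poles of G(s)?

The poles are the roots of the denominator s^3 + 10s^2 + 48s + 64 = 0.
Trying s = -2: the polynomial evaluates to 0, so (s + 2) is a factor.
Dividing out leaves s^2 + 8s + 32 = 0.
The quadratic formula then gives s = -4 ± 4j.

s = -4 + 4j, -4 - 4j, -2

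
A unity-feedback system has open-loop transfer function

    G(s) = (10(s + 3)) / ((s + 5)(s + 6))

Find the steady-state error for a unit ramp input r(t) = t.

e_ss = ∞

G(s) has no poles at the origin.
This is a Type 0 system; Kv = lim_{s→0} s·G(s) = 0, so the steady-state error for a ramp input is infinite.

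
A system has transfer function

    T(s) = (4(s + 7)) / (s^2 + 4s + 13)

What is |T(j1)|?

Substitute s = j1: numerator = 28 + j4, denominator = 12 + j4.
|T(j1)| = |28 + j4| / |12 + j4| = 28.284 / 12.649 ≈ 2.236.

|T(j1)| ≈ 2.236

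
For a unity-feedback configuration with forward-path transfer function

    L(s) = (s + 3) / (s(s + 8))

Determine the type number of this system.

The denominator has 1 factor of s at the origin (free integrator), so this is a Type 1 system.

Type 1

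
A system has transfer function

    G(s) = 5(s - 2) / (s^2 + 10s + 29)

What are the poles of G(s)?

s = -5 + 2j, -5 - 2j

The poles are the roots of the denominator s^2 + 10s + 29 = 0.
Using the quadratic formula: s = (-10 ± √(-16))/2 = -5 ± 2j.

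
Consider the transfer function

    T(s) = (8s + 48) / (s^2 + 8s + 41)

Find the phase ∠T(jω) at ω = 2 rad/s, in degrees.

∠T(j2) ≈ -4.950°

At s = j2: numerator = 48 + j16, denominator = 37 + j16.
∠T = ∠num − ∠den = 18.435° − (23.385°) = -4.950°.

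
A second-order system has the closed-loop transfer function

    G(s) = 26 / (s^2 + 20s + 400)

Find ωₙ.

ωₙ = 20 rad/s

Compare the denominator to the standard form s^2 + 2ζωₙs + ωₙ².
ωₙ² = 400, so ωₙ = 20 rad/s.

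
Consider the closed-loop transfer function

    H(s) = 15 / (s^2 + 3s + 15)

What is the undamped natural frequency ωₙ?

ωₙ ≈ 3.873 rad/s

Compare the denominator to the standard form s^2 + 2ζωₙs + ωₙ².
ωₙ² = 15, so ωₙ = √15 ≈ 3.873 rad/s.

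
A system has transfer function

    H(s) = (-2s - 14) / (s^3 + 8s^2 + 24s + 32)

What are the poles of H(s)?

s = -2 + 2j, -2 - 2j, -4

The poles are the roots of the denominator s^3 + 8s^2 + 24s + 32 = 0.
Trying s = -4: the polynomial evaluates to 0, so (s + 4) is a factor.
Dividing out leaves s^2 + 4s + 8 = 0.
The quadratic formula then gives s = -2 ± 2j.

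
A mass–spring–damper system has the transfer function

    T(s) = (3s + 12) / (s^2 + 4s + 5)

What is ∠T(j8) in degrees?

At s = j8: numerator = 12 + j24, denominator = -59 + j32.
∠T = ∠num − ∠den = 63.435° − (151.53°) = -88.09°.

∠T(j8) ≈ -88.09°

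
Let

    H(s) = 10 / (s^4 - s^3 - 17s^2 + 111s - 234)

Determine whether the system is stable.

unstable

The denominator s^4 - s^3 - 17s^2 + 111s - 234 factors as (s - 3)(s + 6)(s^2 - 4s + 13), giving poles at s = 3, -6, 2 + 3j, 2 - 3j.
Since the pole(s) at s = 3, 2 ± 3j lie in the right half-plane, the system is unstable.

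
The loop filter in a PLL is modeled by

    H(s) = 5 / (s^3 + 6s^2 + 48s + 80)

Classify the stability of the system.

The denominator s^3 + 6s^2 + 48s + 80 factors as (s^2 + 4s + 40)(s + 2), giving poles at s = -2 ± 6j, -2.
Since all poles lie strictly in the left half-plane, the system is stable.

stable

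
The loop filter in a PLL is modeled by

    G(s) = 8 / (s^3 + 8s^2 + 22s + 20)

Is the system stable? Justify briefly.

stable

The denominator s^3 + 8s^2 + 22s + 20 factors as (s^2 + 6s + 10)(s + 2), giving poles at s = -3 + j, -3 - j, -2.
Since all poles lie strictly in the left half-plane, the system is stable.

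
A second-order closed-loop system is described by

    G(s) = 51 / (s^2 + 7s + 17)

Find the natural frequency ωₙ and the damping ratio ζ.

Compare the denominator to the standard form s^2 + 2ζωₙs + ωₙ².
ωₙ² = 17, so ωₙ = √17 ≈ 4.123 rad/s.
2ζωₙ = 7, so ζ = 7/(2·√17) ≈ 0.8489.
With ζ = 0.8489 the response is underdamped.

ωₙ ≈ 4.123 rad/s, ζ ≈ 0.8489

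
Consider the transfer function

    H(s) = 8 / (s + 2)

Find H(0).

At s = 0 each factor (s + a) contributes a and each (s^2 + bs + c) contributes c.
H(0) = 8·1 / ((2)) = 8/2 = 4.

H(0) = 4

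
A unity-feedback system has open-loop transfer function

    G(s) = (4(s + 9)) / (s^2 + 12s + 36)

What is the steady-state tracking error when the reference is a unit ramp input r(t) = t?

G(s) has no poles at the origin.
This is a Type 0 system; Kv = lim_{s→0} s·G(s) = 0, so the steady-state error for a ramp input is infinite.

e_ss = ∞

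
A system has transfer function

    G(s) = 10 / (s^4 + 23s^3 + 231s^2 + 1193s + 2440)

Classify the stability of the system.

The denominator s^4 + 23s^3 + 231s^2 + 1193s + 2440 factors as (s + 5)(s^2 + 10s + 61)(s + 8), giving poles at s = -5, -5 ± 6j, -8.
Since all poles lie strictly in the left half-plane, the system is stable.

stable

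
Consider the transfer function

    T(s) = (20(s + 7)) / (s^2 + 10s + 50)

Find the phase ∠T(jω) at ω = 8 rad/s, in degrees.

∠T(j8) ≈ -51.11°

At s = j8: numerator = 140 + j160, denominator = -14 + j80.
∠T = ∠num − ∠den = 48.814° − (99.926°) = -51.11°.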